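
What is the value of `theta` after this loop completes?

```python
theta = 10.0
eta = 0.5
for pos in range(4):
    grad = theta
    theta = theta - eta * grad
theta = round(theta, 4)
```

Gradient descent: w = 10.0 * (1 - 0.5)^4
`theta` takes the values: 10.0 → 5.0 → 2.5 → 1.25 → 0.625

Answer: 0.625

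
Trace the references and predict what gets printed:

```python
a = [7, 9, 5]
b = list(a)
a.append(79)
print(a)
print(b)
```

Key concept: list() constructor creates copy.
Step by step:
`a = [7, 9, 5]` → a = [7, 9, 5]
`b = list(a)` → b = [7, 9, 5]
`a.append(79)` → a = [7, 9, 5, 79]
`print(a)` → prints [7, 9, 5, 79]
`print(b)` → prints [7, 9, 5]

Answer:
[7, 9, 5, 79]
[7, 9, 5]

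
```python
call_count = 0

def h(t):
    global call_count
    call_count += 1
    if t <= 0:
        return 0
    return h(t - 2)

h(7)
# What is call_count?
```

Linear recursion stepping by 2: 5 calls from t=7 down to ≤0.

Answer: 5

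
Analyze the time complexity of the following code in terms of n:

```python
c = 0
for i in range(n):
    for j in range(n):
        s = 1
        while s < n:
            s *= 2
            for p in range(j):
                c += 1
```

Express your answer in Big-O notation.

Each loop level contributes: n × n × log n × n. Multiplying the contributions gives O(n^3 log n).

Answer: O(n^3 log n)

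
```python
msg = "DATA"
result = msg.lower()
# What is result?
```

Trace:
`msg = "DATA"` → msg = 'DATA'
`result = msg.lower()` → result = 'data'
So result = 'data'

Answer: 'data'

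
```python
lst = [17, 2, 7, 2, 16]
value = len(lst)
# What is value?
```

Trace:
`lst = [17, 2, 7, 2, 16]` → lst = [17, 2, 7, 2, 16]
`value = len(lst)` → value = 5
So value = 5

Answer: 5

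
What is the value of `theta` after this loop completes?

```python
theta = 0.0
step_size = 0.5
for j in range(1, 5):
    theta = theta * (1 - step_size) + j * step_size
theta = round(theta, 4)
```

Moving average with lr=0.5
`theta` takes the values: 0.0 → 0.5 → 1.25 → 2.125 → 3.0625

Answer: 3.0625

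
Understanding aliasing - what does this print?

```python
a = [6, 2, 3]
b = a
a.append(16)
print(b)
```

Key concept: basic list aliasing.
Step by step:
`a = [6, 2, 3]` → a = [6, 2, 3]
`b = a` → b = [6, 2, 3] (same object as a)
`a.append(16)` → a = [6, 2, 3, 16] (same object as b); b = [6, 2, 3, 16] (same object as a)
`print(b)` → prints [6, 2, 3, 16]

Answer: [6, 2, 3, 16]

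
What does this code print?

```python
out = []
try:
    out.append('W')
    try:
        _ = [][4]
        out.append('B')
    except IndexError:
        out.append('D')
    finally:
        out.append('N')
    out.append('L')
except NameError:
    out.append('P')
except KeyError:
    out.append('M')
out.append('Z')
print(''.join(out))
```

Execution trace: 'W' (try body) → 'D' (inner except IndexError) → 'N' (inner finally) → 'L' (try body, no exception) → 'Z' (after the try/except). Output: WDNLZ

Answer: WDNLZ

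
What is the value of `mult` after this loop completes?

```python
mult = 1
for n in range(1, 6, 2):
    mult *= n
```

Product of 1, 3, 5, ... up to 5
`mult` takes the values: 1 → 3 → 15

Answer: 15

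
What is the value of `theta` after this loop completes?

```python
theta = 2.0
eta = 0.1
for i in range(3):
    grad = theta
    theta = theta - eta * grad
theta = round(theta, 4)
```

Gradient descent: w = 2.0 * (1 - 0.1)^3
`theta` takes the values: 2.0 → 1.8 → 1.62 → 1.458

Answer: 1.458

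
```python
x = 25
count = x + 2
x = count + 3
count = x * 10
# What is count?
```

Trace:
`x = 25` → x = 25
`count = x + 2` → count = 27
`x = count + 3` → x = 30
`count = x * 10` → count = 300
So count = 300

Answer: 300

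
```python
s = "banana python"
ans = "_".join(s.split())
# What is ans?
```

Trace:
`s = "banana python"` → s = 'banana python'
`ans = "_".join(s.split())` → ans = 'banana_python'
So ans = 'banana_python'

Answer: 'banana_python'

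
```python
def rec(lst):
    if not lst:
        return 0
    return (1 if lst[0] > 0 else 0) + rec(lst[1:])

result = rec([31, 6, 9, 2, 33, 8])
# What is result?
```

Count of positive elements in [31, 6, 9, 2, 33, 8] = 6

Answer: 6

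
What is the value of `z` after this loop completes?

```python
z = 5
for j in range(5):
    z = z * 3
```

Multiply by 3, 5 times: 5 * 3^5 = 1215
`z` takes the values: 5 → 15 → 45 → 135 → 405 → 1215

Answer: 1215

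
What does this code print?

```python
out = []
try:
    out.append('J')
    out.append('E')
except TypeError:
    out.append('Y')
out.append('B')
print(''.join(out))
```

Execution trace: 'J' (try body) → 'E' (try body, no exception) → 'B' (after the try/except). Output: JEB

Answer: JEB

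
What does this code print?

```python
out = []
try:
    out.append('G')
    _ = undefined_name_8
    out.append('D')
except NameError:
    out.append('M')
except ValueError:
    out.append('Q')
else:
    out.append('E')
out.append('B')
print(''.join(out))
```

Execution trace: 'G' (try body) → 'M' (except NameError) → 'B' (after the try/except). Output: GMB

Answer: GMB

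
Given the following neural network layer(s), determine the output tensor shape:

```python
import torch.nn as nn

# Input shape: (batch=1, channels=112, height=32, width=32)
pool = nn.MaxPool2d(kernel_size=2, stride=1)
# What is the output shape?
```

Input: (1, 112, 32, 32) -> Output: (1, 112, 31, 31)

Answer: (1, 112, 31, 31)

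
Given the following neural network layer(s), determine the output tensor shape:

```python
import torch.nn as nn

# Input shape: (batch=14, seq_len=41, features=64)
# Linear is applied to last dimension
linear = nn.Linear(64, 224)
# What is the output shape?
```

Input: (14, 41, 64) -> Output: (14, 41, 224)

Answer: (14, 41, 224)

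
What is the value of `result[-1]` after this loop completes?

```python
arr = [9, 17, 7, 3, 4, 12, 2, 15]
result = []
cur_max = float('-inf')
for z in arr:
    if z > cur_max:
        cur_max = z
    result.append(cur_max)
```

Running max ends at 17
`result` takes the values: [] → [9] → [9, 17] → [9, 17, 17] → [9, 17, 17, 17] → [9, 17, 17, 17, 17] → [9, 17, 17, 17, 17, 17] → [9, 17, 17, 17, 17, 17, 17] → [9, 17, 17, 17, 17, 17, 17, 17]
So `result[-1]` = 17

Answer: 17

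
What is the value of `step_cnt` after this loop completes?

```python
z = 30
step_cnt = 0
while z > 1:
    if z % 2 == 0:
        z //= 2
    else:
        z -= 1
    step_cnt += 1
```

Steps to reduce 30 to 1
`step_cnt` takes the values: 0 → 1 → 2 → 3 → 4 → 5 → 6 → 7

Answer: 7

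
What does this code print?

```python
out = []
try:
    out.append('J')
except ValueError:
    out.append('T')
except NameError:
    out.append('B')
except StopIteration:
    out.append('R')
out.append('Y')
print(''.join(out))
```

Execution trace: 'J' (try body, no exception) → 'Y' (after the try/except). Output: JY

Answer: JY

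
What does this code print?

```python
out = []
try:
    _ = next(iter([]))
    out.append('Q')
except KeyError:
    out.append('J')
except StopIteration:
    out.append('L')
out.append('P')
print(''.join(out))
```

Execution trace: 'L' (except StopIteration) → 'P' (after the try/except). Output: LP

Answer: LP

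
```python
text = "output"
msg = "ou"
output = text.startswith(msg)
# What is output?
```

Trace:
`text = "output"` → text = 'output'
`msg = "ou"` → msg = 'ou'
`output = text.startswith(msg)` → output = True
So output = True

Answer: True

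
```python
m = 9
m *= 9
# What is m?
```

Trace:
`m = 9` → m = 9
`m *= 9` → m = 81
So m = 81

Answer: 81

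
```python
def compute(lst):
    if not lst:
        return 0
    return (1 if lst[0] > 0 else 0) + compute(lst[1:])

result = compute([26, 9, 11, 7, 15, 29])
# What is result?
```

Count of positive elements in [26, 9, 11, 7, 15, 29] = 6

Answer: 6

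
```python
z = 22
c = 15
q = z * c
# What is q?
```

Trace:
`z = 22` → z = 22
`c = 15` → c = 15
`q = z * c` → q = 330
So q = 330

Answer: 330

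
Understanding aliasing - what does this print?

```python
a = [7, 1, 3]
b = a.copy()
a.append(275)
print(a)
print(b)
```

Key concept: list.copy() creates independent copy.
Step by step:
`a = [7, 1, 3]` → a = [7, 1, 3]
`b = a.copy()` → b = [7, 1, 3]
`a.append(275)` → a = [7, 1, 3, 275]
`print(a)` → prints [7, 1, 3, 275]
`print(b)` → prints [7, 1, 3]

Answer:
[7, 1, 3, 275]
[7, 1, 3]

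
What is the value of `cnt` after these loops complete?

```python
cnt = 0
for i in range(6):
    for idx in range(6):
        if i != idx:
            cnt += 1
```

6² - 6 (exclude diagonal)
`cnt` takes the values: 0 → 1 → 2 → 3 → 4 → 5 → 6 → 7 → 8 → 9 → 10 → 11 → 12 → 13 → 14 → 15 → 16 → 17 → 18 → 19 → 20 → 21 → 22 → 23 → 24 → 25 → 26 → 27 → 28 → 29 → 30

Answer: 30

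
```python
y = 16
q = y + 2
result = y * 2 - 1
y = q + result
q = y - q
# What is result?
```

Trace:
`y = 16` → y = 16
`q = y + 2` → q = 18
`result = y * 2 - 1` → result = 31
`y = q + result` → y = 49
`q = y - q` → q = 31
So result = 31

Answer: 31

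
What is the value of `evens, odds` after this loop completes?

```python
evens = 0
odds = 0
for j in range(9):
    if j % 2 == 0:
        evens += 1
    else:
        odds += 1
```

Count evens and odds in range(9)
`evens, odds` takes the values: (0, 0) → (1, 0) → (1, 1) → (2, 1) → (2, 2) → (3, 2) → (3, 3) → (4, 3) → (4, 4) → (5, 4)

Answer: 5, 4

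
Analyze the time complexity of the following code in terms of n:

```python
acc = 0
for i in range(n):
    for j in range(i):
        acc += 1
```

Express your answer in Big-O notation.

Each loop level contributes: n × n. Multiplying the contributions gives O(n^2).

Answer: O(n^2)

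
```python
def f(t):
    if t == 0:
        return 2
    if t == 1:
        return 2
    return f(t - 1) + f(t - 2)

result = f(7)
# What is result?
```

Build up from base cases: f(0)=2, f(1)=2, f(2)=4, f(3)=6, f(4)=10, f(5)=16, f(6)=26, ..., f(7)=42

Answer: 42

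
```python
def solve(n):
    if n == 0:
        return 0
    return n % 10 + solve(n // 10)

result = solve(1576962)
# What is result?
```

Sum of digits of 1576962: 2 + 6 + 9 + 6 + 7 + 5 + 1 = 36

Answer: 36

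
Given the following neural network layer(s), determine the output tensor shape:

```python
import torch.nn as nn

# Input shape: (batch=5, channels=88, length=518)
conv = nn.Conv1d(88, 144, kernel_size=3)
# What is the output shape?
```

Input: (5, 88, 518) -> Output: (5, 144, 516)

Answer: (5, 144, 516)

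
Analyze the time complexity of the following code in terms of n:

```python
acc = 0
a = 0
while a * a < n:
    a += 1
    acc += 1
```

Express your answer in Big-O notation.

Each loop level contributes: √n. Multiplying the contributions gives O(√n).

Answer: O(√n)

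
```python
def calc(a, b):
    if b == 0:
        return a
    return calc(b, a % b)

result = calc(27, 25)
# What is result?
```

calc(27, 25) -> calc(25, 2) -> calc(2, 1) -> calc(1, 0) -> 1

Answer: 1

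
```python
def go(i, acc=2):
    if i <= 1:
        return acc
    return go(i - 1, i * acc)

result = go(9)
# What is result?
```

Accumulator trace (n, acc): (9, 2) -> (8, 18) -> (7, 144) -> (6, 1008) -> (5, 6048) -> (4, 30240) -> (3, 120960) -> (2, 362880) -> (1, 725760) -> return 725760

Answer: 725760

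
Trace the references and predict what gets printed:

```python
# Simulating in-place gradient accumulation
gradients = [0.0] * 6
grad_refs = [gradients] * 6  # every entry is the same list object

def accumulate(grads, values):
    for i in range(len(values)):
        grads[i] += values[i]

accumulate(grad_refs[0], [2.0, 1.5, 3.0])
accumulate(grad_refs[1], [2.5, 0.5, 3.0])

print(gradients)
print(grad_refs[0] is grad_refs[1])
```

Key concept: gradient accumulation aliasing.
Step by step:
`gradients = [0.0] * 6` → gradients = [0.0, 0.0, 0.0, 0.0, 0.0, 0.0]
`grad_refs = [gradients] * 6` → grad_refs = [[0.0, 0.0, 0.0, 0.0, 0.0, 0.0], [0.0, 0.0, 0.0, 0.0, 0.0, 0.0], [0.0, 0.0, 0.0, 0.0, 0.0, 0.0], [0.0, 0.0, 0.0, 0.0, 0.0, 0.0], [0.0, 0.0, 0.0, 0.0, 0.0, 0.0], [0.0, 0.0, 0.0, 0.0, 0.0, 0.0]]
`accumulate(grad_refs[0], [2.0, 1.5, 3.0])` → gradients = [2.0, 1.5, 3.0, 0.0, 0.0, 0.0]; grad_refs = [[2.0, 1.5, 3.0, 0.0, 0.0, 0.0], [2.0, 1.5, 3.0, 0.0, 0.0, 0.0], [2.0, 1.5, 3.0, 0.0, 0.0, 0.0], [2.0, 1.5, 3.0, 0.0, 0.0, 0.0], [2.0, 1.5, 3.0, 0.0, 0.0, 0.0], [2.0, 1.5, 3.0, 0.0, 0.0, 0.0]]
`accumulate(grad_refs[1], [2.5, 0.5, 3.0])` → gradients = [4.5, 2.0, 6.0, 0.0, 0.0, 0.0]; grad_refs = [[4.5, 2.0, 6.0, 0.0, 0.0, 0.0], [4.5, 2.0, 6.0, 0.0, 0.0, 0.0], [4.5, 2.0, 6.0, 0.0, 0.0, 0.0], [4.5, 2.0, 6.0, 0.0, 0.0, 0.0], [4.5, 2.0, 6.0, 0.0, 0.0, 0.0], [4.5, 2.0, 6.0, 0.0, 0.0, 0.0]]
`print(gradients)` → prints [4.5, 2.0, 6.0, 0.0, 0.0, 0.0]
`print(grad_refs[0] is grad_refs[1])` → prints True

Answer:
[4.5, 2.0, 6.0, 0.0, 0.0, 0.0]
True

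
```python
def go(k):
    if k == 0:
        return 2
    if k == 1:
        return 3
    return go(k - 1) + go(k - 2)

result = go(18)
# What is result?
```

Build up from base cases: go(0)=2, go(1)=3, go(2)=5, go(3)=8, go(4)=13, go(5)=21, go(6)=34, ..., go(18)=10946

Answer: 10946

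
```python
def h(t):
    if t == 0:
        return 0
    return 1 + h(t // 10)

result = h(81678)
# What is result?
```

Count of digits of 81678: 5

Answer: 5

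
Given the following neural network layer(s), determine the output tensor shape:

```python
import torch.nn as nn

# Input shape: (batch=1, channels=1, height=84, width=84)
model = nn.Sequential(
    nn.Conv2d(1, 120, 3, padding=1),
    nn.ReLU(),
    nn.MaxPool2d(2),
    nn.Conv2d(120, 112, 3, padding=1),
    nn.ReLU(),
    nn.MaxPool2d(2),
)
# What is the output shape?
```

Input: (1, 1, 84, 84) -> after first Conv2d: (1, 120, 84, 84) -> after first MaxPool2d: (1, 120, 42, 42) -> after second Conv2d: (1, 112, 42, 42) -> Output: (1, 112, 21, 21)

Answer: (1, 112, 21, 21)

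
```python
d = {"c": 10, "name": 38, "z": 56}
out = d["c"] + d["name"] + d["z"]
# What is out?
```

Trace:
`d = {"c": 10, "name": 38, "z": 56}` → d = {'c': 10, 'name': 38, 'z': 56}
`out = d["c"] + d["name"] + d["z"]` → out = 104
So out = 104

Answer: 104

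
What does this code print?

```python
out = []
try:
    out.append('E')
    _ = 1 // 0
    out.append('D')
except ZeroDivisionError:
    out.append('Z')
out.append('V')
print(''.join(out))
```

Execution trace: 'E' (try body) → 'Z' (except ZeroDivisionError) → 'V' (after the try/except). Output: EZV

Answer: EZV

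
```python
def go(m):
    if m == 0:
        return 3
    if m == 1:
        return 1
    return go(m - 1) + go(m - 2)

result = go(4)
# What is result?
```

Build up from base cases: go(0)=3, go(1)=1, go(2)=4, go(3)=5, go(4)=9

Answer: 9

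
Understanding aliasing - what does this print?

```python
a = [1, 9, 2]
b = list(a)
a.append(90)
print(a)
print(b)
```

Key concept: list() constructor creates copy.
Step by step:
`a = [1, 9, 2]` → a = [1, 9, 2]
`b = list(a)` → b = [1, 9, 2]
`a.append(90)` → a = [1, 9, 2, 90]
`print(a)` → prints [1, 9, 2, 90]
`print(b)` → prints [1, 9, 2]

Answer:
[1, 9, 2, 90]
[1, 9, 2]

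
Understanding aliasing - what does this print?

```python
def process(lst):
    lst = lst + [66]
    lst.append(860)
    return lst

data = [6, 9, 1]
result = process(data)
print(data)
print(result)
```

Key concept: rebinding parameter vs mutation.
Step by step:
`data = [6, 9, 1]` → data = [6, 9, 1]
`result = process(data)` → result = [6, 9, 1, 66, 860]
`print(data)` → prints [6, 9, 1]
`print(result)` → prints [6, 9, 1, 66, 860]

Answer:
[6, 9, 1]
[6, 9, 1, 66, 860]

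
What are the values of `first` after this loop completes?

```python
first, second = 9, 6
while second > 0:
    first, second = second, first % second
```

GCD of 9 and 6
`first` takes the values: 9 → 6 → 3

Answer: 3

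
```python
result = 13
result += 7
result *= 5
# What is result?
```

Trace:
`result = 13` → result = 13
`result += 7` → result = 20
`result *= 5` → result = 100
So result = 100

Answer: 100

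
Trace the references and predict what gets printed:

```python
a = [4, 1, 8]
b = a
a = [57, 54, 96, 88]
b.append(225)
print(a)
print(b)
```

Key concept: rebinding vs mutation: a is rebound to a new list, b still points at the original.
Step by step:
`a = [4, 1, 8]` → a = [4, 1, 8]
`b = a` → b = [4, 1, 8] (same object as a)
`a = [57, 54, 96, 88]` → a = [57, 54, 96, 88]
`b.append(225)` → b = [4, 1, 8, 225]
`print(a)` → prints [57, 54, 96, 88]
`print(b)` → prints [4, 1, 8, 225]

Answer:
[57, 54, 96, 88]
[4, 1, 8, 225]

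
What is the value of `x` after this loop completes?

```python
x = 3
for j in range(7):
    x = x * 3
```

Multiply by 3, 7 times: 3 * 3^7 = 6561
`x` takes the values: 3 → 9 → 27 → 81 → 243 → 729 → 2187 → 6561

Answer: 6561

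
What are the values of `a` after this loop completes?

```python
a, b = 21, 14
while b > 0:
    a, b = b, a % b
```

GCD of 21 and 14
`a` takes the values: 21 → 14 → 7

Answer: 7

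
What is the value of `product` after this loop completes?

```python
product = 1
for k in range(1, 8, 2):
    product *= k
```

Product of 1, 3, 5, ... up to 7
`product` takes the values: 1 → 3 → 15 → 105

Answer: 105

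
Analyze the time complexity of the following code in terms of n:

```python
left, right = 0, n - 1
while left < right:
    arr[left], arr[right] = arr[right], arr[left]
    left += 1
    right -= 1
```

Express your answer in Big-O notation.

This is In-place array reversal. Time complexity: O(n).

Answer: O(n)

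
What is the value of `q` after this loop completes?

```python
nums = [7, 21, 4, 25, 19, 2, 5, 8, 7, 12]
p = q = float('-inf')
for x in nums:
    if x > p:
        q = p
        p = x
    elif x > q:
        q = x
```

Second largest (with repeats) in [7, 21, 4, 25, 19, 2, 5, 8, 7, 12]
`q` takes the values: -inf → 7 → 21

Answer: 21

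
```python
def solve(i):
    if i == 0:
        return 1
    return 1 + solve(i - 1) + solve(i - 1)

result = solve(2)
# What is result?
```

solve(i) = 1 + 2·solve(i-1), solve(0)=1. Closed form: (1+1)·2^2 - 1 = 7.

Answer: 7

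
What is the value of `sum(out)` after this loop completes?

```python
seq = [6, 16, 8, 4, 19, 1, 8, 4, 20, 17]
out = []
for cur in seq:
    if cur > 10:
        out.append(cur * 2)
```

Sum of doubled values > 10
`out` takes the values: [] → [32] → [32, 38] → [32, 38, 40] → [32, 38, 40, 34]
So `sum(out)` = 144

Answer: 144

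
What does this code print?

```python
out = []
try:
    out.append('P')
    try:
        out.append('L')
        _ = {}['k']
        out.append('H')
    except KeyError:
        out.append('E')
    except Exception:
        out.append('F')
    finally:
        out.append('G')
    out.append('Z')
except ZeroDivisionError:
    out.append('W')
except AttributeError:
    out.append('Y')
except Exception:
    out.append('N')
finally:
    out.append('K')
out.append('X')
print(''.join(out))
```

Execution trace: 'P' (try body) → 'L' (inner try body) → 'E' (inner except KeyError) → 'G' (inner finally) → 'Z' (try body, no exception) → 'K' (finally) → 'X' (after the try/except). Output: PLEGZKX

Answer: PLEGZKX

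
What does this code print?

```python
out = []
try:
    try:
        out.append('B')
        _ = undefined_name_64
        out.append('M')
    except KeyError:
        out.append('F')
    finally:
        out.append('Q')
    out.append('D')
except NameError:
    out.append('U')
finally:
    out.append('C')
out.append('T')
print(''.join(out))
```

Execution trace: 'B' (inner try body) → 'Q' (inner finally) → 'U' (except NameError) → 'C' (finally) → 'T' (after the try/except). Output: BQUCT

Answer: BQUCT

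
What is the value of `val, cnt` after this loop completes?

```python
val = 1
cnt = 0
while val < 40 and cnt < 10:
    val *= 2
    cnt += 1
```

Double until >= 40 or 10 iterations
`val, cnt` takes the values: (1, 0) → (2, 0) → (2, 1) → (4, 1) → (4, 2) → (8, 2) → (8, 3) → (16, 3) → (16, 4) → (32, 4) → (32, 5) → (64, 5) → (64, 6)

Answer: 64, 6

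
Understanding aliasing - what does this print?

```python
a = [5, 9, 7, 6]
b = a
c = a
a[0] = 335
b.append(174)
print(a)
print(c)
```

Key concept: multiple aliases.
Step by step:
`a = [5, 9, 7, 6]` → a = [5, 9, 7, 6]
`b = a` → b = [5, 9, 7, 6] (same object as a)
`c = a` → c = [5, 9, 7, 6] (same object as a, b)
`a[0] = 335` → a = [335, 9, 7, 6] (same object as b, c); b = [335, 9, 7, 6] (same object as a, c); c = [335, 9, 7, 6] (same object as a, b)
`b.append(174)` → a = [335, 9, 7, 6, 174] (same object as b, c); b = [335, 9, 7, 6, 174] (same object as a, c); c = [335, 9, 7, 6, 174] (same object as a, b)
`print(a)` → prints [335, 9, 7, 6, 174]
`print(c)` → prints [335, 9, 7, 6, 174]

Answer:
[335, 9, 7, 6, 174]
[335, 9, 7, 6, 174]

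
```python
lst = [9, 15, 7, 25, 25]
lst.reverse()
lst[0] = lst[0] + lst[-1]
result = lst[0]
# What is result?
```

Trace:
`lst = [9, 15, 7, 25, 25]` → lst = [9, 15, 7, 25, 25]
`lst.reverse()` → lst = [25, 25, 7, 15, 9]
`lst[0] = lst[0] + lst[-1]` → lst = [34, 25, 7, 15, 9]
`result = lst[0]` → result = 34
So result = 34

Answer: 34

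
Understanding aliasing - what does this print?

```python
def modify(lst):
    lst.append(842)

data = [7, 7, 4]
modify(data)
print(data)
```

Key concept: function modifies passed list.
Step by step:
`data = [7, 7, 4]` → data = [7, 7, 4]
`modify(data)` → data = [7, 7, 4, 842]
`print(data)` → prints [7, 7, 4, 842]

Answer: [7, 7, 4, 842]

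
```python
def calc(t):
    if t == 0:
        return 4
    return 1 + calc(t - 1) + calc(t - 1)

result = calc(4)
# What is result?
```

calc(t) = 1 + 2·calc(t-1), calc(0)=4. Closed form: (4+1)·2^4 - 1 = 79.

Answer: 79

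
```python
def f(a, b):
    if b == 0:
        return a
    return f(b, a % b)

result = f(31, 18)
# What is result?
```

f(31, 18) -> f(18, 13) -> f(13, 5) -> f(5, 3) -> f(3, 2) -> f(2, 1) -> f(1, 0) -> 1

Answer: 1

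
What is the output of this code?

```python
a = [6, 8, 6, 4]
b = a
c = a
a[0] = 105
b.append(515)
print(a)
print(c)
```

Key concept: multiple aliases.
Step by step:
`a = [6, 8, 6, 4]` → a = [6, 8, 6, 4]
`b = a` → b = [6, 8, 6, 4] (same object as a)
`c = a` → c = [6, 8, 6, 4] (same object as a, b)
`a[0] = 105` → a = [105, 8, 6, 4] (same object as b, c); b = [105, 8, 6, 4] (same object as a, c); c = [105, 8, 6, 4] (same object as a, b)
`b.append(515)` → a = [105, 8, 6, 4, 515] (same object as b, c); b = [105, 8, 6, 4, 515] (same object as a, c); c = [105, 8, 6, 4, 515] (same object as a, b)
`print(a)` → prints [105, 8, 6, 4, 515]
`print(c)` → prints [105, 8, 6, 4, 515]

Answer:
[105, 8, 6, 4, 515]
[105, 8, 6, 4, 515]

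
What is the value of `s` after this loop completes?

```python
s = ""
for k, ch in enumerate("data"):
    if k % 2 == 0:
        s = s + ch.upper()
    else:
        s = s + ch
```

Uppercase even positions in 'data'
`s` takes the values: "" → "D" → "Da" → "DaT" → "DaTa"

Answer: "DaTa"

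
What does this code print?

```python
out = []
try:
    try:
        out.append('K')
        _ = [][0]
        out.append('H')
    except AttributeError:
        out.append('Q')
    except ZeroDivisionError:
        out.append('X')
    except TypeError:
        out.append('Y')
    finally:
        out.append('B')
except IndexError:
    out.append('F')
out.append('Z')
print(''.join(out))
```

Execution trace: 'K' (inner try body) → 'B' (inner finally) → 'F' (outer except IndexError) → 'Z' (after the try/except). Output: KBFZ

Answer: KBFZ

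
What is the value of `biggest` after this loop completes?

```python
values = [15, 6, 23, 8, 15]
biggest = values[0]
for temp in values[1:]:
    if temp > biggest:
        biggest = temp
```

Maximum of [15, 6, 23, 8, 15]
`biggest` takes the values: 15 → 23

Answer: 23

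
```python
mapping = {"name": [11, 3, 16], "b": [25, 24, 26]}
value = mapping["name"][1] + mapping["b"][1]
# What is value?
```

Trace:
`mapping = {"name": [11, 3, 16], "b": [25, 24, 26]}` → mapping = {'name': [11, 3, 16], 'b': [25, 24, 26]}
`value = mapping["name"][1] + mapping["b"][1]` → value = 27
So value = 27

Answer: 27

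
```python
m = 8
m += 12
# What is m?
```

Trace:
`m = 8` → m = 8
`m += 12` → m = 20
So m = 20

Answer: 20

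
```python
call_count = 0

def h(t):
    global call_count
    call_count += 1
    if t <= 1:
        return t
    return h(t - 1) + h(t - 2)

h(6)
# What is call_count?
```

Calls(t) = 1 + Calls(t-1) + Calls(t-2); Calls(0)=Calls(1)=1. For t=6 this gives 25.

Answer: 25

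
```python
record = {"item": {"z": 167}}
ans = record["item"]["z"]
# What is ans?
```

Trace:
`record = {"item": {"z": 167}}` → record = {'item': {'z': 167}}
`ans = record["item"]["z"]` → ans = 167
So ans = 167

Answer: 167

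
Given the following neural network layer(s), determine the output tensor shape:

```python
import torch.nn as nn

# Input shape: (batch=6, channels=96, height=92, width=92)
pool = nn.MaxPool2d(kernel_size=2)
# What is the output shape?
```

Input: (6, 96, 92, 92) -> Output: (6, 96, 46, 46)

Answer: (6, 96, 46, 46)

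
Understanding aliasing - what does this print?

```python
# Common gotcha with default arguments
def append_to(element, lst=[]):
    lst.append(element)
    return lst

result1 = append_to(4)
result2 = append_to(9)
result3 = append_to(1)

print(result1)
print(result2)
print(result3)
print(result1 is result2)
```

Key concept: mutable default argument gotcha.
Step by step:
`result1 = append_to(4)` → result1 = [4]
`result2 = append_to(9)` → result1 = [4, 9] (same object as result2); result2 = [4, 9] (same object as result1)
`result3 = append_to(1)` → result1 = [4, 9, 1] (same object as result2, result3); result2 = [4, 9, 1] (same object as result1, result3); result3 = [4, 9, 1] (same object as result1, result2)
`print(result1)` → prints [4, 9, 1]
`print(result2)` → prints [4, 9, 1]
`print(result3)` → prints [4, 9, 1]
`print(result1 is result2)` → prints True

Answer:
[4, 9, 1]
[4, 9, 1]
[4, 9, 1]
True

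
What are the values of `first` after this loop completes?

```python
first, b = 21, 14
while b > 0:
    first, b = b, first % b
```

GCD of 21 and 14
`first` takes the values: 21 → 14 → 7

Answer: 7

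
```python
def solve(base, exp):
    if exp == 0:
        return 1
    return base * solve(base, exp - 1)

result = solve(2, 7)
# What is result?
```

solve(2, 7) = 2 * 2 * 2 * 2 * 2 * 2 * 2 = 128

Answer: 128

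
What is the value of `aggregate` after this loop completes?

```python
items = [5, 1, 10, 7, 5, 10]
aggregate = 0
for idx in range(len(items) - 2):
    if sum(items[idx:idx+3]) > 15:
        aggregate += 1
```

Count windows with sum > 15
`aggregate` takes the values: 0 → 1 → 2 → 3 → 4

Answer: 4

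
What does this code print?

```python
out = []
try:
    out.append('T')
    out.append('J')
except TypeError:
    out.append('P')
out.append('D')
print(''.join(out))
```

Execution trace: 'T' (try body) → 'J' (try body, no exception) → 'D' (after the try/except). Output: TJD

Answer: TJD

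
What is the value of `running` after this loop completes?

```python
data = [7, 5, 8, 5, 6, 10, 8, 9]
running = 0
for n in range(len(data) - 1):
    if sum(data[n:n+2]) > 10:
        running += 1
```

Count windows with sum > 10
`running` takes the values: 0 → 1 → 2 → 3 → 4 → 5 → 6 → 7

Answer: 7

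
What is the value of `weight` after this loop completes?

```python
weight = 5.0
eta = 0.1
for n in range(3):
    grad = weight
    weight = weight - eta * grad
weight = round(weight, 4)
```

Gradient descent: w = 5.0 * (1 - 0.1)^3
`weight` takes the values: 5.0 → 4.5 → 4.05 → 3.645

Answer: 3.645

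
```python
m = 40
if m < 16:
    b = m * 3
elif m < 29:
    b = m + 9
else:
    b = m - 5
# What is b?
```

Trace:
`m = 40` → m = 40
`if m < 16: ...` → m < 16 is False, m < 29 is False, take else branch → b = 35
So b = 35

Answer: 35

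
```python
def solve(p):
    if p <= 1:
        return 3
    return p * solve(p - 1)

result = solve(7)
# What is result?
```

solve(7) = 7 * 6 * 5 * 4 * 3 * 2 * 3 = 15120

Answer: 15120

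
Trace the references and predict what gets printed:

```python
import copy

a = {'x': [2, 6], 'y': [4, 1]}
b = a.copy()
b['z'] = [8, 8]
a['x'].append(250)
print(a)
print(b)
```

Key concept: shallow copy of dict with mutable values.
Step by step:
`a = {'x': [2, 6], 'y': [4, 1]}` → a = {'x': [2, 6], 'y': [4, 1]}
`b = a.copy()` → b = {'x': [2, 6], 'y': [4, 1]}
`b['z'] = [8, 8]` → b = {'x': [2, 6], 'y': [4, 1], 'z': [8, 8]}
`a['x'].append(250)` → a = {'x': [2, 6, 250], 'y': [4, 1]}; b = {'x': [2, 6, 250], 'y': [4, 1], 'z': [8, 8]}
`print(a)` → prints {'x': [2, 6, 250], 'y': [4, 1]}
`print(b)` → prints {'x': [2, 6, 250], 'y': [4, 1], 'z': [8, 8]}

Answer:
{'x': [2, 6, 250], 'y': [4, 1]}
{'x': [2, 6, 250], 'y': [4, 1], 'z': [8, 8]}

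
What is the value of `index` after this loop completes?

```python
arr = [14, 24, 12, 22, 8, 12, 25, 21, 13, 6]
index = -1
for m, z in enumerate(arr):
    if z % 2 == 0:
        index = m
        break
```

First even number index in [14, 24, 12, 22, 8, 12, 25, 21, 13, 6]
`index` takes the values: -1 → 0

Answer: 0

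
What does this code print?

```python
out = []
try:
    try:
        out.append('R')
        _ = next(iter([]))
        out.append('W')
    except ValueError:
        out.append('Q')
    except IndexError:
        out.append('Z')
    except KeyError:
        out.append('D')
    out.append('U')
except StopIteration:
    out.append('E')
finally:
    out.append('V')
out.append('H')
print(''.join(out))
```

Execution trace: 'R' (inner try body) → 'E' (except StopIteration) → 'V' (finally) → 'H' (after the try/except). Output: REVH

Answer: REVH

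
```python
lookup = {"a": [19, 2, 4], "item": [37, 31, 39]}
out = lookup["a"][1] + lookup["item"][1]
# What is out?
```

Trace:
`lookup = {"a": [19, 2, 4], "item": [37, 31, 39]}` → lookup = {'a': [19, 2, 4], 'item': [37, 31, 39]}
`out = lookup["a"][1] + lookup["item"][1]` → out = 33
So out = 33

Answer: 33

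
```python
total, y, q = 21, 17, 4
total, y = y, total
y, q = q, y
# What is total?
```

Trace:
`total, y, q = 21, 17, 4` → total = 21; y = 17; q = 4
`total, y = y, total` → total = 17; y = 21
`y, q = q, y` → y = 4; q = 21
So total = 17

Answer: 17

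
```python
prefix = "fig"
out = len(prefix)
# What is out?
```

Trace:
`prefix = "fig"` → prefix = 'fig'
`out = len(prefix)` → out = 3
So out = 3

Answer: 3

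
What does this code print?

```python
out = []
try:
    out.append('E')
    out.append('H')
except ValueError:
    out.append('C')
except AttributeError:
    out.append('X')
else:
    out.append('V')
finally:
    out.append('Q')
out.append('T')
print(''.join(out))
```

Execution trace: 'E' (try body) → 'H' (try body, no exception) → 'V' (else) → 'Q' (finally) → 'T' (after the try/except). Output: EHVQT

Answer: EHVQT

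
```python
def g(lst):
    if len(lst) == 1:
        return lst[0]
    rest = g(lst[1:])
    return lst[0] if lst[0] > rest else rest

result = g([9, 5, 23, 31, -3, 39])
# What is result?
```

Recursive max over [9, 5, 23, 31, -3, 39] = 39

Answer: 39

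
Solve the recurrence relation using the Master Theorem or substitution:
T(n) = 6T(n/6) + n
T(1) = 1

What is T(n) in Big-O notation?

By Master Theorem: a=6, b=6, f(n)=n. Since log_6(6) = 1 and f(n) = Θ(n^1), Case 2 applies. T(n) = O(n log n).

Answer: O(n log n)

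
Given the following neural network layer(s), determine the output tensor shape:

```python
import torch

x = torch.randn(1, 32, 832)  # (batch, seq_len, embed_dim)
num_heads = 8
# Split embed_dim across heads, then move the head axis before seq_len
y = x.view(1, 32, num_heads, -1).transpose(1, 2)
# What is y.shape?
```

Input: (1, 32, 832) -> head_dim = 832 // 8 = 104; after view: (1, 32, 8, 104) -> after transpose(1, 2): (1, 8, 32, 104) -> Output: (1, 8, 32, 104)

Answer: (1, 8, 32, 104)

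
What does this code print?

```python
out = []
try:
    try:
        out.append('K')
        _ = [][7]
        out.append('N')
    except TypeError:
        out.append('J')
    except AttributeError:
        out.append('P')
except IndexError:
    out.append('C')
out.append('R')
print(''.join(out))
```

Execution trace: 'K' (try body) → 'C' (outer except IndexError) → 'R' (after the try/except). Output: KCR

Answer: KCR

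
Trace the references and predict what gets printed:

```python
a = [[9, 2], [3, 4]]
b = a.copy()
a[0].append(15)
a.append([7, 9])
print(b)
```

Key concept: shallow copy with nested lists.
Step by step:
`a = [[9, 2], [3, 4]]` → a = [[9, 2], [3, 4]]
`b = a.copy()` → b = [[9, 2], [3, 4]]
`a[0].append(15)` → a = [[9, 2, 15], [3, 4]]; b = [[9, 2, 15], [3, 4]]
`a.append([7, 9])` → a = [[9, 2, 15], [3, 4], [7, 9]]
`print(b)` → prints [[9, 2, 15], [3, 4]]

Answer: [[9, 2, 15], [3, 4]]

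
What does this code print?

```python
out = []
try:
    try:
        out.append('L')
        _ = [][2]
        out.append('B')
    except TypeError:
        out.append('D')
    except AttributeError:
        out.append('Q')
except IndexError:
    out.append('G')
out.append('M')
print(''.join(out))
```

Execution trace: 'L' (try body) → 'G' (outer except IndexError) → 'M' (after the try/except). Output: LGM

Answer: LGM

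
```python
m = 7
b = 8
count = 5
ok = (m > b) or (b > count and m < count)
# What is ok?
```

Trace:
`m = 7` → m = 7
`b = 8` → b = 8
`count = 5` → count = 5
`ok = (m > b) or (b > count and m < count)` → ok = False
So ok = False

Answer: False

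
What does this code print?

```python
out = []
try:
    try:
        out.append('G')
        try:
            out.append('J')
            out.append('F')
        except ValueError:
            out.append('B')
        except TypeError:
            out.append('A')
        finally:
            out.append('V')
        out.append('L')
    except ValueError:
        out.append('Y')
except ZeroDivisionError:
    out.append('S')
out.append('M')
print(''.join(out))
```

Execution trace: 'G' (try body) → 'J' (inner try body) → 'F' (inner try body, no exception) → 'V' (inner finally) → 'L' (try body, no exception) → 'M' (after the try/except). Output: GJFVLM

Answer: GJFVLM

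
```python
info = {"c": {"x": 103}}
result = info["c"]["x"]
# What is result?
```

Trace:
`info = {"c": {"x": 103}}` → info = {'c': {'x': 103}}
`result = info["c"]["x"]` → result = 103
So result = 103

Answer: 103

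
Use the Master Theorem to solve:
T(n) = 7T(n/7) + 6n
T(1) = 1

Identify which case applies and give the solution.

a=7, b=7, f(n)=6n. log_7(7) = 1. Since c=1 = 1, Case 2 applies: T(n) = Θ(n^log_b(a) · log n) = O(n log n).

Answer: O(n log n) - Case 2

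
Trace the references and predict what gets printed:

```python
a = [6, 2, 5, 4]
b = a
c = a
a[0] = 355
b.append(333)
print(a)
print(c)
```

Key concept: multiple aliases.
Step by step:
`a = [6, 2, 5, 4]` → a = [6, 2, 5, 4]
`b = a` → b = [6, 2, 5, 4] (same object as a)
`c = a` → c = [6, 2, 5, 4] (same object as a, b)
`a[0] = 355` → a = [355, 2, 5, 4] (same object as b, c); b = [355, 2, 5, 4] (same object as a, c); c = [355, 2, 5, 4] (same object as a, b)
`b.append(333)` → a = [355, 2, 5, 4, 333] (same object as b, c); b = [355, 2, 5, 4, 333] (same object as a, c); c = [355, 2, 5, 4, 333] (same object as a, b)
`print(a)` → prints [355, 2, 5, 4, 333]
`print(c)` → prints [355, 2, 5, 4, 333]

Answer:
[355, 2, 5, 4, 333]
[355, 2, 5, 4, 333]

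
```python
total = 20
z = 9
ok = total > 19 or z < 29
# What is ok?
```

Trace:
`total = 20` → total = 20
`z = 9` → z = 9
`ok = total > 19 or z < 29` → ok = True
So ok = True

Answer: True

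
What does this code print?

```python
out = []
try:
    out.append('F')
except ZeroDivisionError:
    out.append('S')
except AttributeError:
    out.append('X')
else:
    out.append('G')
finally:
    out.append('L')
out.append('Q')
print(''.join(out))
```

Execution trace: 'F' (try body, no exception) → 'G' (else) → 'L' (finally) → 'Q' (after the try/except). Output: FGLQ

Answer: FGLQ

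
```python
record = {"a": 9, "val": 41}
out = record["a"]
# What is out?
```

Trace:
`record = {"a": 9, "val": 41}` → record = {'a': 9, 'val': 41}
`out = record["a"]` → out = 9
So out = 9

Answer: 9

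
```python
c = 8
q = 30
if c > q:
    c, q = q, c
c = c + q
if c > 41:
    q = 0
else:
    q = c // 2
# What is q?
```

Trace:
`c = 8` → c = 8
`q = 30` → q = 30
`if c > q: ...` → c > q is False → no variable changes
`c = c + q` → c = 38
`if c > 41: ...` → c > 41 is False, take else branch → q = 19
So q = 19

Answer: 19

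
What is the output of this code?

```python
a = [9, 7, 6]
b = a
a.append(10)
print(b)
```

Key concept: basic list aliasing.
Step by step:
`a = [9, 7, 6]` → a = [9, 7, 6]
`b = a` → b = [9, 7, 6] (same object as a)
`a.append(10)` → a = [9, 7, 6, 10] (same object as b); b = [9, 7, 6, 10] (same object as a)
`print(b)` → prints [9, 7, 6, 10]

Answer: [9, 7, 6, 10]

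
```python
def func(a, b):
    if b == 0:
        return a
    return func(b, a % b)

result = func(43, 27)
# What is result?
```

func(43, 27) -> func(27, 16) -> func(16, 11) -> func(11, 5) -> func(5, 1) -> func(1, 0) -> 1

Answer: 1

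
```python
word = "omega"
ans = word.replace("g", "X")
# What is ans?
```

Trace:
`word = "omega"` → word = 'omega'
`ans = word.replace("g", "X")` → ans = 'omeXa'
So ans = 'omeXa'

Answer: 'omeXa'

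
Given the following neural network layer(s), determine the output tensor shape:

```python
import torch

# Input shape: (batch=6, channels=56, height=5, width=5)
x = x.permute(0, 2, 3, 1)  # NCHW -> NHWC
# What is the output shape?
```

Input: (6, 56, 5, 5) -> Output: (6, 5, 5, 56)

Answer: (6, 5, 5, 56)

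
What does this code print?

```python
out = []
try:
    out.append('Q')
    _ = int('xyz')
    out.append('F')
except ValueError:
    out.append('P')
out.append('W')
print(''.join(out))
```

Execution trace: 'Q' (try body) → 'P' (except ValueError) → 'W' (after the try/except). Output: QPW

Answer: QPW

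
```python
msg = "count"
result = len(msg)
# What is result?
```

Trace:
`msg = "count"` → msg = 'count'
`result = len(msg)` → result = 5
So result = 5

Answer: 5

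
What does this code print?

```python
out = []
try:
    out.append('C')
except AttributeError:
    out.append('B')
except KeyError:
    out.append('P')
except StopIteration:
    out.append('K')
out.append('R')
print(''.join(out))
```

Execution trace: 'C' (try body, no exception) → 'R' (after the try/except). Output: CR

Answer: CR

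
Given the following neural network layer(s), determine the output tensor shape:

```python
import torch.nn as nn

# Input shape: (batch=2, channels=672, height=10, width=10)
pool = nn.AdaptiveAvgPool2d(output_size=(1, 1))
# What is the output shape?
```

Input: (2, 672, 10, 10) -> Output: (2, 672, 1, 1)

Answer: (2, 672, 1, 1)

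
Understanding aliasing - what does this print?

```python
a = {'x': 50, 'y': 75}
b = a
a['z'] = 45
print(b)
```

Key concept: dict aliasing.
Step by step:
`a = {'x': 50, 'y': 75}` → a = {'x': 50, 'y': 75}
`b = a` → b = {'x': 50, 'y': 75} (same object as a)
`a['z'] = 45` → a = {'x': 50, 'y': 75, 'z': 45} (same object as b); b = {'x': 50, 'y': 75, 'z': 45} (same object as a)
`print(b)` → prints {'x': 50, 'y': 75, 'z': 45}

Answer: {'x': 50, 'y': 75, 'z': 45}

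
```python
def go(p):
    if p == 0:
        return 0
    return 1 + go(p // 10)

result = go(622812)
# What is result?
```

Count of digits of 622812: 6

Answer: 6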